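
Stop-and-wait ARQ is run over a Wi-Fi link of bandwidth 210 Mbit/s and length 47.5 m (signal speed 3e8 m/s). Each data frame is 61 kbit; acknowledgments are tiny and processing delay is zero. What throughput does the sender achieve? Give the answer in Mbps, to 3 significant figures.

210 Mbps

t_tx = L/R = 61000/210000000 = 0.000290476 s.
t_prop = 47.5/300000000 = 1.58333e-07 s; RTT = 3.16667e-07 s.
Cycle = t_tx + RTT = 0.000290793 s.
Throughput = L / cycle = 61000 / 0.000290793 = 210 Mbps.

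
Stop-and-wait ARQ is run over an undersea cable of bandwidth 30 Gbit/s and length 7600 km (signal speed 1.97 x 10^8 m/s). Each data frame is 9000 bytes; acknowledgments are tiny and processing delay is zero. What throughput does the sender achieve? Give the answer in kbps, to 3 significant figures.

t_tx = L/R = 72000/30000000000 = 2.4e-06 s.
t_prop = 7600000/197000000 = 0.0385787 s; RTT = 0.0771574 s.
Cycle = t_tx + RTT = 0.0771598 s.
Throughput = L / cycle = 72000 / 0.0771598 = 933 kbps.

933 kbps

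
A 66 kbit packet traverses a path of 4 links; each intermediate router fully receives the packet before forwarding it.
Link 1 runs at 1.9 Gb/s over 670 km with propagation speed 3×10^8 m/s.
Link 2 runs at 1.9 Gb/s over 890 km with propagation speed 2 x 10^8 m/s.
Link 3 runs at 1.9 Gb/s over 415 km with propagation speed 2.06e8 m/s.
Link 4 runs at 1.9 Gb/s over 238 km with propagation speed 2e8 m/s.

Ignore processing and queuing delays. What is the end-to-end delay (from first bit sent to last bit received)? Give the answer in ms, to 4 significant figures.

L = 66000 bits.
Transmission delay per hop = L/R = 66000/1900000000 = 0.0347368 ms; 4 hops → 0.138947 ms.
Propagation delays (d/s per hop): 2.23333, 4.45, 2.01456, 1.19 ms; sum = 9.8879 ms.
End-to-end = 10.03 ms.

10.03 ms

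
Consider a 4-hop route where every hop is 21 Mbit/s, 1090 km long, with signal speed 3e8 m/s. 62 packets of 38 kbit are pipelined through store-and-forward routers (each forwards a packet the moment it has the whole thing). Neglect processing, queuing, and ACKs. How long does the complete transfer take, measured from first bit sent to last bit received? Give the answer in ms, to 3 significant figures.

132 ms

Per-hop transmission t_tx = L/R = 38000/21000000 = 1.80952 ms.
Per-hop propagation t_prop = 1090000/300000000 = 3.63333 ms.
Pipeline fill: first packet needs 4·t_tx to clear all hops; remaining 61 packets each add one t_tx.
Total = (4+62-1)·t_tx + 4·t_prop = 65·1.80952 + 4·3.63333 = 132 ms.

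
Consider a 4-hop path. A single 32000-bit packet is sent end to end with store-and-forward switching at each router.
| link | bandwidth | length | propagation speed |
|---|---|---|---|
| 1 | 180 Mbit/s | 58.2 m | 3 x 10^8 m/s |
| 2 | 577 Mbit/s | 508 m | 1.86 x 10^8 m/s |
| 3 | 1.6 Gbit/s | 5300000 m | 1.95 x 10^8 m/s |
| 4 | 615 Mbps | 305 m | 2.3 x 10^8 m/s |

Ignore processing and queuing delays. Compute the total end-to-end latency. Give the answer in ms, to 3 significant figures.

Transmission delays (L/R per hop): 0.177778, 0.0554593, 0.02, 0.0520325 ms; sum = 0.30527 ms.
Propagation delays (d/s per hop): 0.000194, 0.00273118, 27.1795, 0.00132609 ms; sum = 27.1837 ms.
End-to-end = 27.5 ms.

27.5 ms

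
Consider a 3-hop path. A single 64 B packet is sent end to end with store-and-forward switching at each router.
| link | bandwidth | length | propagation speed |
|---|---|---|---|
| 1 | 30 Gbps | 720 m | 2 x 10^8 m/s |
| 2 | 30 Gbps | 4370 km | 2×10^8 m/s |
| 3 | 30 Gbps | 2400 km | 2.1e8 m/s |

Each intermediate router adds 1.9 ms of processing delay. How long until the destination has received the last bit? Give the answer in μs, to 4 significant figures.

L = 64 × 8 = 512 bits.
Transmission delay per hop = L/R = 512/30000000000 = 0.0170667 μs; 3 hops → 0.0512 μs.
Propagation delays (d/s per hop): 3.6, 21850, 11428.6 μs; sum = 33282.2 μs.
Processing at 2 router(s): 2 × 1.9 ms = 3800 μs.
End-to-end = 37080 μs.

37080 μs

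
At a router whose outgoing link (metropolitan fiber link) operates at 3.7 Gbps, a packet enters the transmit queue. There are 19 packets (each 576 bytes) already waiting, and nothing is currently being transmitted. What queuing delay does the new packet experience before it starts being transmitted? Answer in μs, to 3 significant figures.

23.7 μs

Each queued packet: L/R = 4608/3700000000 = 1.24541 μs.
19 queued → 23.6627 μs.
Queuing delay = 23.7 μs.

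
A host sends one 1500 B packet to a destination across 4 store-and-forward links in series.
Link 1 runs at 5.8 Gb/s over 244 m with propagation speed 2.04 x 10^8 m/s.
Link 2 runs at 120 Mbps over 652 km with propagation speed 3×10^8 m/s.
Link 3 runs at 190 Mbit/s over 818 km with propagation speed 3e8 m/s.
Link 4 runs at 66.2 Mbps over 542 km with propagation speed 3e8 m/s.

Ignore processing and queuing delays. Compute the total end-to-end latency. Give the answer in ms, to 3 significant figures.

7.05 ms

L = 1500 × 8 = 12000 bits.
Transmission delays (L/R per hop): 0.00206897, 0.1, 0.0631579, 0.181269 ms; sum = 0.346496 ms.
Propagation delays (d/s per hop): 0.00119608, 2.17333, 2.72667, 1.80667 ms; sum = 6.70786 ms.
End-to-end = 7.05 ms.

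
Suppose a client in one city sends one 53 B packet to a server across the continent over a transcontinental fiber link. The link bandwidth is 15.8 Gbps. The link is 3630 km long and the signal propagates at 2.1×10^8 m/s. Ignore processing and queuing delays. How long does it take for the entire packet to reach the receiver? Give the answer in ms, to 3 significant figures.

L = 53 × 8 = 424 bits.
Transmission delay = L/R = 424 / 15800000000 = 2.68354e-05 ms.
Propagation delay = d/s = 3630000 m / 210000000 m/s = 17.2857 ms.
Total = 17.3 ms.

17.3 ms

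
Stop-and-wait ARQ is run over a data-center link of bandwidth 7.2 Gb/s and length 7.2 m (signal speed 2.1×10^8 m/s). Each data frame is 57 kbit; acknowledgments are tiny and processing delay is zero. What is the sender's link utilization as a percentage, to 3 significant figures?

99.1 %

t_tx = L/R = 57000/7200000000 = 7.91667e-06 s.
t_prop = 7.2/210000000 = 3.42857e-08 s; RTT = 6.85714e-08 s.
Cycle = t_tx + RTT = 7.98524e-06 s.
Utilization = t_tx / cycle = 7.91667e-06/7.98524e-06 = 99.1 %.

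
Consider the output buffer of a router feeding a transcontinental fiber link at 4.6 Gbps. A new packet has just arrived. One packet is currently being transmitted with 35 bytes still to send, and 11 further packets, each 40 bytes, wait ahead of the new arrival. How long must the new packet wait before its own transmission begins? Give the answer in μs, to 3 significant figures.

0.826 μs

Each queued packet: L/R = 320/4600000000 = 0.0695652 μs.
11 queued → 0.765217 μs.
Plus remaining 280 bits of current packet: 0.0608696 μs.
Queuing delay = 0.826 μs.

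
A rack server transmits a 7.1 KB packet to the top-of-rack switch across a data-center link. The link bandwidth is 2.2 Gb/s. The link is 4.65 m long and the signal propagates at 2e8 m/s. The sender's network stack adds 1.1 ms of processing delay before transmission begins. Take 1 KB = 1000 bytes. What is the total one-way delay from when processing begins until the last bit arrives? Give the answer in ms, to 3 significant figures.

1.13 ms

L = 56800 bits.
Transmission delay = L/R = 56800 / 2200000000 = 0.0258182 ms.
Propagation delay = d/s = 4.65 m / 200000000 m/s = 2.325e-05 ms.
Plus processing delay 1.1 ms = 1.1 ms.
Total = 1.13 ms.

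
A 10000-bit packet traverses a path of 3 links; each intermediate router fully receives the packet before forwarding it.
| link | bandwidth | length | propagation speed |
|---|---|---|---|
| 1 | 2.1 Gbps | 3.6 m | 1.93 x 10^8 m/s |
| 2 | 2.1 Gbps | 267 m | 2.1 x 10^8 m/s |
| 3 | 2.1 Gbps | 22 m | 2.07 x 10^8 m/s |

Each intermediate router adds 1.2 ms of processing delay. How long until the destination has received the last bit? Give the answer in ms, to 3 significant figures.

Transmission delay per hop = L/R = 10000/2100000000 = 0.0047619 ms; 3 hops → 0.0142857 ms.
Propagation delays (d/s per hop): 1.86528e-05, 0.00127143, 0.00010628 ms; sum = 0.00139636 ms.
Processing at 2 router(s): 2 × 1.2 ms = 2.4 ms.
End-to-end = 2.42 ms.

2.42 ms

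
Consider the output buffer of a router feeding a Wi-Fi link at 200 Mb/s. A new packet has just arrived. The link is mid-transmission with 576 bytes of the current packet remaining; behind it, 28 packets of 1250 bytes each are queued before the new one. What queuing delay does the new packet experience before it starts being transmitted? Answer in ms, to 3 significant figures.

1.42 ms

Each queued packet: L/R = 10000/200000000 = 0.05 ms.
28 queued → 1.4 ms.
Plus remaining 4608 bits of current packet: 0.02304 ms.
Queuing delay = 1.42 ms.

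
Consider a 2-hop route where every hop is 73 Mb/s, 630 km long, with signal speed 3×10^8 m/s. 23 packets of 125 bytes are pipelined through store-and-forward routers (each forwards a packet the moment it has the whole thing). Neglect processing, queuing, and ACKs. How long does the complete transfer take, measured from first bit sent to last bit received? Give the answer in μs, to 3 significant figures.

4530 μs

Per-hop transmission t_tx = L/R = 1000/73000000 = 13.6986 μs.
Per-hop propagation t_prop = 630000/300000000 = 2100 μs.
Pipeline fill: first packet needs 2·t_tx to clear all hops; remaining 22 packets each add one t_tx.
Total = (2+23-1)·t_tx + 2·t_prop = 24·13.6986 + 2·2100 = 4530 μs.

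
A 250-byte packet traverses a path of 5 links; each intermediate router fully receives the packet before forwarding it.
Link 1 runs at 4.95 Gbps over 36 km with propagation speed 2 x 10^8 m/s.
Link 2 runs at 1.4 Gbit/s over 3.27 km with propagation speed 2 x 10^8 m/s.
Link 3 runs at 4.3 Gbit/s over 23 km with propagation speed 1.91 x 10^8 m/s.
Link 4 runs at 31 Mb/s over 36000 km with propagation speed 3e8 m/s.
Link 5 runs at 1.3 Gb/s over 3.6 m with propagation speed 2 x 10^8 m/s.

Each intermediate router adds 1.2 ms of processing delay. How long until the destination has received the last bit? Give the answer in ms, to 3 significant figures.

L = 250 × 8 = 2000 bits.
Transmission delays (L/R per hop): 0.00040404, 0.00142857, 0.000465116, 0.0645161, 0.00153846 ms; sum = 0.0683523 ms.
Propagation delays (d/s per hop): 0.18, 0.01635, 0.120419, 120, 1.8e-05 ms; sum = 120.317 ms.
Processing at 4 router(s): 4 × 1.2 ms = 4.8 ms.
End-to-end = 125 ms.

125 ms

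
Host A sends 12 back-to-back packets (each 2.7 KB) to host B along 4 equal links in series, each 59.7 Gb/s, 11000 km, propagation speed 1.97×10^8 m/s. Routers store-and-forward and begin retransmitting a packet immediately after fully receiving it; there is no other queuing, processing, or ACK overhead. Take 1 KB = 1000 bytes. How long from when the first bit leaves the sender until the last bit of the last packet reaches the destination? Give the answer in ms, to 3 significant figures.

223 ms

Per-hop transmission t_tx = L/R = 21600/59700000000 = 0.000361809 ms.
Per-hop propagation t_prop = 11000000/197000000 = 55.8376 ms.
Pipeline fill: first packet needs 4·t_tx to clear all hops; remaining 11 packets each add one t_tx.
Total = (4+12-1)·t_tx + 4·t_prop = 15·0.000361809 + 4·55.8376 = 223 ms.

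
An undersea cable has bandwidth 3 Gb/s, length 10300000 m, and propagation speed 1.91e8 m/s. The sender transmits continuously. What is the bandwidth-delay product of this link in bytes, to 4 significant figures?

Propagation delay = 10300000 / 191000000 = 0.0539267 s.
BDP = R × t_prop = 3000000000 × 0.0539267 = 161780000 bits.
In bytes: 161780000/8 = 20220000 bytes.

20220000 bytes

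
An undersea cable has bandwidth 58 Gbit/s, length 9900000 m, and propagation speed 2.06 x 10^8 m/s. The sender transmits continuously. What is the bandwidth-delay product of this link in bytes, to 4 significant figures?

348400000 bytes

Propagation delay = 9900000 / 206000000 = 0.0480583 s.
BDP = R × t_prop = 58000000000 × 0.0480583 = 2787380000 bits.
In bytes: 2787380000/8 = 348400000 bytes.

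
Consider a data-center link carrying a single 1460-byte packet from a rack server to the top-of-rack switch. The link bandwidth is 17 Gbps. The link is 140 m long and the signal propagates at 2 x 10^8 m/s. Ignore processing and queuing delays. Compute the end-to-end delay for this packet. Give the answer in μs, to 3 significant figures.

1.39 μs

L = 1460 × 8 = 11680 bits.
Transmission delay = L/R = 11680 / 17000000000 = 0.687059 μs.
Propagation delay = d/s = 140 m / 200000000 m/s = 0.7 μs.
Total = 1.39 μs.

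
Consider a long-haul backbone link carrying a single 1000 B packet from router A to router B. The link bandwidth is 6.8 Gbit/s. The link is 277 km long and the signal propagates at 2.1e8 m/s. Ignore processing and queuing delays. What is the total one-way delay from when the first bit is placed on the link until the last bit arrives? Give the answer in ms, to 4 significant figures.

1.320 ms

L = 1000 × 8 = 8000 bits.
Transmission delay = L/R = 8000 / 6800000000 = 0.00117647 ms.
Propagation delay = d/s = 277000 m / 210000000 m/s = 1.31905 ms.
Total = 1.320 ms.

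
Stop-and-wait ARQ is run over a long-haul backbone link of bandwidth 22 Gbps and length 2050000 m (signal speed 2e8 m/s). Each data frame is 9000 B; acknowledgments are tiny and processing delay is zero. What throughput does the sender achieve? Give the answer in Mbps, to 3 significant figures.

3.51 Mbps

t_tx = L/R = 72000/22000000000 = 3.27273e-06 s.
t_prop = 2050000/200000000 = 0.01025 s; RTT = 0.0205 s.
Cycle = t_tx + RTT = 0.0205033 s.
Throughput = L / cycle = 72000 / 0.0205033 = 3.51 Mbps.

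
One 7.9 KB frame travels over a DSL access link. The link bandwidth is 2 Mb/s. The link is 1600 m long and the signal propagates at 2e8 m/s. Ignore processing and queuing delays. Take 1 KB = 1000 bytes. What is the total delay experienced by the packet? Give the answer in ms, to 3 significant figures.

31.6 ms

L = 63200 bits.
Transmission delay = L/R = 63200 / 2000000 = 31.6 ms.
Propagation delay = d/s = 1600 m / 200000000 m/s = 0.008 ms.
Total = 31.6 ms.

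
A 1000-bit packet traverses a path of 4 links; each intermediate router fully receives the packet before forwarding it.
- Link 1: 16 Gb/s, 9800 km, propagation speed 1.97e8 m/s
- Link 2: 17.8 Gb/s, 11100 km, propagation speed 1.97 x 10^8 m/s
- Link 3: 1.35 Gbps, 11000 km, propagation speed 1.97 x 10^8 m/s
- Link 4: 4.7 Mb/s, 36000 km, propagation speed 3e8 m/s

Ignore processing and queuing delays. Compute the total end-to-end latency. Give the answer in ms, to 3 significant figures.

Transmission delays (L/R per hop): 6.25e-05, 5.61798e-05, 0.000740741, 0.212766 ms; sum = 0.213625 ms.
Propagation delays (d/s per hop): 49.7462, 56.3452, 55.8376, 120 ms; sum = 281.929 ms.
End-to-end = 282 ms.

282 ms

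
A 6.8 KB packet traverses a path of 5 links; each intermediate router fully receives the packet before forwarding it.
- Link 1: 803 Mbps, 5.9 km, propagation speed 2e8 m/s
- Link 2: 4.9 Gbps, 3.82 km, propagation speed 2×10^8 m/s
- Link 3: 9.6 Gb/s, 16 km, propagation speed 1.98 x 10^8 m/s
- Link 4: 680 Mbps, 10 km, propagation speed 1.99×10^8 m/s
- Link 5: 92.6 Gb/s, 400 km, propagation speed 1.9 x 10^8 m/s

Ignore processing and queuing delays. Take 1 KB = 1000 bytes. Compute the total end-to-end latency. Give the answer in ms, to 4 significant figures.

2.450 ms

L = 54400 bits.
Transmission delays (L/R per hop): 0.067746, 0.011102, 0.00566667, 0.08, 0.000587473 ms; sum = 0.165102 ms.
Propagation delays (d/s per hop): 0.0295, 0.0191, 0.0808081, 0.0502513, 2.10526 ms; sum = 2.28492 ms.
End-to-end = 2.450 ms.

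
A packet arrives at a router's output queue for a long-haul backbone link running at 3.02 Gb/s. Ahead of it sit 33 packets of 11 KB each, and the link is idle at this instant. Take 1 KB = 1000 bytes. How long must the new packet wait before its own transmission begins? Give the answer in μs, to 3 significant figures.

962 μs

Each queued packet: L/R = 88000/3020000000 = 29.1391 μs.
33 queued → 961.589 μs.
Queuing delay = 962 μs.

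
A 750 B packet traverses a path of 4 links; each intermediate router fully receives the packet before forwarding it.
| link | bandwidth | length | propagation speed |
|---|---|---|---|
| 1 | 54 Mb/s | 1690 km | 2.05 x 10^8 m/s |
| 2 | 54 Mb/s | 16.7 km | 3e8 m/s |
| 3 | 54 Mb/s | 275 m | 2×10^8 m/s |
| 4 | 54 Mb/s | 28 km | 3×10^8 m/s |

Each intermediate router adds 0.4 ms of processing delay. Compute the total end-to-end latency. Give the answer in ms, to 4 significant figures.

L = 750 × 8 = 6000 bits.
Transmission delay per hop = L/R = 6000/54000000 = 0.111111 ms; 4 hops → 0.444444 ms.
Propagation delays (d/s per hop): 8.2439, 0.0556667, 0.001375, 0.0933333 ms; sum = 8.39428 ms.
Processing at 3 router(s): 3 × 0.4 ms = 1.2 ms.
End-to-end = 10.04 ms.

10.04 ms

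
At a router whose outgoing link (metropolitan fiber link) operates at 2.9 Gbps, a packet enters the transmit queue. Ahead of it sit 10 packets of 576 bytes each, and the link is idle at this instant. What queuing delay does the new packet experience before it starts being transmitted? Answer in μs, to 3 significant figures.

Each queued packet: L/R = 4608/2900000000 = 1.58897 μs.
10 queued → 15.8897 μs.
Queuing delay = 15.9 μs.

15.9 μs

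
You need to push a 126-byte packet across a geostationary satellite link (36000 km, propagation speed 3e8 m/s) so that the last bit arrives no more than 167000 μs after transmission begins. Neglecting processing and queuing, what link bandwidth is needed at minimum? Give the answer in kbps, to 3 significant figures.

L = 1008 bits.
Propagation delay = 36000000 / 300000000 = 120000 μs.
Transmission budget = 167000 − 120000 = 47000 μs.
R ≥ L / t_tx = 1008 bits / 0.047 s = 21.4 kbps.

21.4 kbps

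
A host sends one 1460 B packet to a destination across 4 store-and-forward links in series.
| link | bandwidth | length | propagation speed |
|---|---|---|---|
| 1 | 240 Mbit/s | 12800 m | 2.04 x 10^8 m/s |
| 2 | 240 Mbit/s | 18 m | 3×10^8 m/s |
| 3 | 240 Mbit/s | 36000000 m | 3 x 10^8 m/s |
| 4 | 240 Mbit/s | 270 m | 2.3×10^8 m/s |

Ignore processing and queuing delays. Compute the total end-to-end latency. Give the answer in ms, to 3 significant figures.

120 ms

L = 1460 × 8 = 11680 bits.
Transmission delay per hop = L/R = 11680/240000000 = 0.0486667 ms; 4 hops → 0.194667 ms.
Propagation delays (d/s per hop): 0.0627451, 6e-05, 120, 0.00117391 ms; sum = 120.064 ms.
End-to-end = 120 ms.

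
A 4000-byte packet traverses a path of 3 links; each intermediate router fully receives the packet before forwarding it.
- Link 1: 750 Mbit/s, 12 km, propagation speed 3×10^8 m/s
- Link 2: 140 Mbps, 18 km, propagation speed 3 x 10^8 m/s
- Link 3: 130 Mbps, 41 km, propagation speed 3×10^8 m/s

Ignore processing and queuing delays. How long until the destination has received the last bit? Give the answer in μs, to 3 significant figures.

L = 4000 × 8 = 32000 bits.
Transmission delays (L/R per hop): 42.6667, 228.571, 246.154 μs; sum = 517.392 μs.
Propagation delays (d/s per hop): 40, 60, 136.667 μs; sum = 236.667 μs.
End-to-end = 754 μs.

754 μs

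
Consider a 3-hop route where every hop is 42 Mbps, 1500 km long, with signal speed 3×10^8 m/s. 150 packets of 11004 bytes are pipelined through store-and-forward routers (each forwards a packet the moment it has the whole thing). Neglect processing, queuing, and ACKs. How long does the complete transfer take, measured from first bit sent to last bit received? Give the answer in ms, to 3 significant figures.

334 ms

Per-hop transmission t_tx = L/R = 88032/42000000 = 2.096 ms.
Per-hop propagation t_prop = 1500000/300000000 = 5 ms.
Pipeline fill: first packet needs 3·t_tx to clear all hops; remaining 149 packets each add one t_tx.
Total = (3+150-1)·t_tx + 3·t_prop = 152·2.096 + 3·5 = 334 ms.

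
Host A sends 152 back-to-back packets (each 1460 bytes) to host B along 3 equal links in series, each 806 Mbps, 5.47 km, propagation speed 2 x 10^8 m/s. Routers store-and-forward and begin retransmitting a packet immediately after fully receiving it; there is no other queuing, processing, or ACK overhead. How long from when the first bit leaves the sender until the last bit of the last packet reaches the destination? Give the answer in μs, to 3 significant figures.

Per-hop transmission t_tx = L/R = 11680/806000000 = 14.4913 μs.
Per-hop propagation t_prop = 5470/200000000 = 27.35 μs.
Pipeline fill: first packet needs 3·t_tx to clear all hops; remaining 151 packets each add one t_tx.
Total = (3+152-1)·t_tx + 3·t_prop = 154·14.4913 + 3·27.35 = 2310 μs.

2310 μs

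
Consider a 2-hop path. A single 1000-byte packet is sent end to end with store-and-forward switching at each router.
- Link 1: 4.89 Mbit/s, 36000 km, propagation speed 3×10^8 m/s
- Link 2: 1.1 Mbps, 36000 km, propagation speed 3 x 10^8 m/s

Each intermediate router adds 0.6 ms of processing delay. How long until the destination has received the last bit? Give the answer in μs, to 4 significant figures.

249500 μs

L = 1000 × 8 = 8000 bits.
Transmission delays (L/R per hop): 1635.99, 7272.73 μs; sum = 8908.72 μs.
Propagation delays (d/s per hop): 120000, 120000 μs; sum = 240000 μs.
Processing at 1 router(s): 1 × 0.6 ms = 600 μs.
End-to-end = 249500 μs.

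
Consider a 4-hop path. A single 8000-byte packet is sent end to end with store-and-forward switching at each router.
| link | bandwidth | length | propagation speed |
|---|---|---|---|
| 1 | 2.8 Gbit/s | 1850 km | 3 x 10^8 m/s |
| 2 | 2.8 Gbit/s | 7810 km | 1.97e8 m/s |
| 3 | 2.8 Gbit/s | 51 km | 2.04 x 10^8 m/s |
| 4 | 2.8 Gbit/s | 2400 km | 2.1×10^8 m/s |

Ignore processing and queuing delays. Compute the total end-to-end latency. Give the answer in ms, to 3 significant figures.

L = 8000 × 8 = 64000 bits.
Transmission delay per hop = L/R = 64000/2800000000 = 0.0228571 ms; 4 hops → 0.0914286 ms.
Propagation delays (d/s per hop): 6.16667, 39.6447, 0.25, 11.4286 ms; sum = 57.4899 ms.
End-to-end = 57.6 ms.

57.6 ms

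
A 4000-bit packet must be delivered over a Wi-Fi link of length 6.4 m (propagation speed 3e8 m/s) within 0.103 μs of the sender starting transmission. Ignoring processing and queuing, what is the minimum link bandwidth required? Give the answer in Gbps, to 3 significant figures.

Propagation delay = 6.4 / 300000000 = 0.0213333 μs.
Transmission budget = 0.103 − 0.0213333 = 0.0816667 μs.
R ≥ L / t_tx = 4000 bits / 8.16667e-08 s = 49.0 Gbps.

49.0 Gbps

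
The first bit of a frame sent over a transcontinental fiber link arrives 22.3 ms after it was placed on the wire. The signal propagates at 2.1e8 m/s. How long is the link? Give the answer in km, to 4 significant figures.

d = s × t_prop = 210000000 × 0.0223 = 4683 km.

4683 km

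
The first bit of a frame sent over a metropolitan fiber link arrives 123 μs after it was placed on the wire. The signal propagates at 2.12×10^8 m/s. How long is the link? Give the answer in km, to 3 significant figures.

d = s × t_prop = 212000000 × 0.000123 = 26.1 km.

26.1 km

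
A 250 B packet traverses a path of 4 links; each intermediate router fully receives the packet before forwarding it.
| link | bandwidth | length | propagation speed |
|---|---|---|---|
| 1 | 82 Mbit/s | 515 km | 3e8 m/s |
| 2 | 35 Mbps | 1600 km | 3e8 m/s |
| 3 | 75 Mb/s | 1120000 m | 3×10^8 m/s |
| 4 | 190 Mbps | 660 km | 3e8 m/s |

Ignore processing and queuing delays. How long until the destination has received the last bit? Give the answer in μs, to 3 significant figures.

13100 μs

L = 250 × 8 = 2000 bits.
Transmission delays (L/R per hop): 24.3902, 57.1429, 26.6667, 10.5263 μs; sum = 118.726 μs.
Propagation delays (d/s per hop): 1716.67, 5333.33, 3733.33, 2200 μs; sum = 12983.3 μs.
End-to-end = 13100 μs.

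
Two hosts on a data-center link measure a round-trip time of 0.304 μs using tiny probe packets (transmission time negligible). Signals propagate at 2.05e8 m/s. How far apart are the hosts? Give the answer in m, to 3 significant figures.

31.2 m

One-way propagation = RTT/2 = 0.152 μs.
d = s × t = 2.05e+08 × 1.52e-07 = 31.2 m.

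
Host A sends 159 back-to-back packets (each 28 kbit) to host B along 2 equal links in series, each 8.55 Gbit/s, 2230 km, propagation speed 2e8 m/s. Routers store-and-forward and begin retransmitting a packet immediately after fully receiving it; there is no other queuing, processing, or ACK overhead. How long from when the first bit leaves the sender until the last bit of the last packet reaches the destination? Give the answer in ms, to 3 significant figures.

Per-hop transmission t_tx = L/R = 28000/8.55e+09 = 0.00327485 ms.
Per-hop propagation t_prop = 2230000/200000000 = 11.15 ms.
Pipeline fill: first packet needs 2·t_tx to clear all hops; remaining 158 packets each add one t_tx.
Total = (2+159-1)·t_tx + 2·t_prop = 160·0.00327485 + 2·11.15 = 22.8 ms.

22.8 ms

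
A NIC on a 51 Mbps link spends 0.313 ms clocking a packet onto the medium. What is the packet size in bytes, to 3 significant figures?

L = R × t_tx = 51000000 b/s × 0.000313 s = 15963 bits.
In bytes: 15963 / 8 = 2000 bytes.

2000 bytes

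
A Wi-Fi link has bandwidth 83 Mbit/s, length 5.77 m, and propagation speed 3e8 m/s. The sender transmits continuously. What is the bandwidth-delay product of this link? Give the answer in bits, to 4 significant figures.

1.596 bits

Propagation delay = 5.77 / 300000000 = 1.92333e-08 s.
BDP = R × t_prop = 83000000 × 1.92333e-08 = 1.59637 bits.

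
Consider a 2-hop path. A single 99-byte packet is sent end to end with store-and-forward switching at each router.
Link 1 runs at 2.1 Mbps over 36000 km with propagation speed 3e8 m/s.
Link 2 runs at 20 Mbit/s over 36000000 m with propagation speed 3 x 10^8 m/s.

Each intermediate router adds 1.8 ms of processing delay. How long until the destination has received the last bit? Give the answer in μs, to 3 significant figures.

L = 99 × 8 = 792 bits.
Transmission delays (L/R per hop): 377.143, 39.6 μs; sum = 416.743 μs.
Propagation delays (d/s per hop): 120000, 120000 μs; sum = 240000 μs.
Processing at 1 router(s): 1 × 1.8 ms = 1800 μs.
End-to-end = 242000 μs.

242000 μs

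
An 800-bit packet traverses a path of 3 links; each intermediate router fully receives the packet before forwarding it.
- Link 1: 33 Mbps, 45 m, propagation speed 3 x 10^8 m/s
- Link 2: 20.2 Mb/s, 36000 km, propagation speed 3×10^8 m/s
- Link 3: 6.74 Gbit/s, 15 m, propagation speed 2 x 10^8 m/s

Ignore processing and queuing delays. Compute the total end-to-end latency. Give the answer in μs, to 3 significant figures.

Transmission delays (L/R per hop): 24.2424, 39.604, 0.118694 μs; sum = 63.9651 μs.
Propagation delays (d/s per hop): 0.15, 120000, 0.075 μs; sum = 120000 μs.
End-to-end = 120000 μs.

120000 μs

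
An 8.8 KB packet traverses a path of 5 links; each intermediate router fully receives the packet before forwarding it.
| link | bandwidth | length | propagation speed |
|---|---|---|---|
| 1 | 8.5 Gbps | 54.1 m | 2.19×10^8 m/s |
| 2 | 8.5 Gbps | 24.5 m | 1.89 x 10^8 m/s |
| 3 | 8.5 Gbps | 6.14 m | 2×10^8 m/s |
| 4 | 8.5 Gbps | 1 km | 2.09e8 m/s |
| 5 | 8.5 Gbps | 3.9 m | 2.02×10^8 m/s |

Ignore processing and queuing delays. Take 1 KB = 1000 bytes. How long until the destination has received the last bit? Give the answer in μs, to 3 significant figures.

L = 70400 bits.
Transmission delay per hop = L/R = 70400/8500000000 = 8.28235 μs; 5 hops → 41.4118 μs.
Propagation delays (d/s per hop): 0.247032, 0.12963, 0.0307, 4.78469, 0.0193069 μs; sum = 5.21136 μs.
End-to-end = 46.6 μs.

46.6 μs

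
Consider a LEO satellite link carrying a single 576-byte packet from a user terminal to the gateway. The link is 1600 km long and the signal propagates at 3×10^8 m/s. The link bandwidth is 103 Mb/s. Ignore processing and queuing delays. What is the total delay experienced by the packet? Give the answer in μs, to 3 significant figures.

5380 μs

L = 576 × 8 = 4608 bits.
Transmission delay = L/R = 4608 / 103000000 = 44.7379 μs.
Propagation delay = d/s = 1600000 m / 300000000 m/s = 5333.33 μs.
Total = 5380 μs.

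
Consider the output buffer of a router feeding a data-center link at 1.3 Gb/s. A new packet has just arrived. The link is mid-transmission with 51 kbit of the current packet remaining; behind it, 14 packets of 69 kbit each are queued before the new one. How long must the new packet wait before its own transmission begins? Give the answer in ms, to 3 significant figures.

0.782 ms

Each queued packet: L/R = 69000/1300000000 = 0.0530769 ms.
14 queued → 0.743077 ms.
Plus remaining 51000 bits of current packet: 0.0392308 ms.
Queuing delay = 0.782 ms.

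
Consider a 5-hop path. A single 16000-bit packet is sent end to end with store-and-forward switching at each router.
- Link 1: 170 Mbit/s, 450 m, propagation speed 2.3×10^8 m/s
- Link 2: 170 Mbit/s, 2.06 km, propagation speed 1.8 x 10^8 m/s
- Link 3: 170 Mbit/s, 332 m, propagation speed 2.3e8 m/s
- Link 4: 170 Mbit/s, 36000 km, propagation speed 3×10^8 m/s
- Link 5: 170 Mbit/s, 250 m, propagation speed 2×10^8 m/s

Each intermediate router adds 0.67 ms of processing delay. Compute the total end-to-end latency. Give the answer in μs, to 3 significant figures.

123000 μs

Transmission delay per hop = L/R = 16000/170000000 = 94.1176 μs; 5 hops → 470.588 μs.
Propagation delays (d/s per hop): 1.95652, 11.4444, 1.44348, 120000, 1.25 μs; sum = 120016 μs.
Processing at 4 router(s): 4 × 0.67 ms = 2680 μs.
End-to-end = 123000 μs.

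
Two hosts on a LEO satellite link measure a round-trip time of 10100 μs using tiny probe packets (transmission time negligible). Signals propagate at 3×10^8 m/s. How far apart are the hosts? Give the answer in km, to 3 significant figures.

One-way propagation = RTT/2 = 5050 μs.
d = s × t = 300000000 × 0.00505 = 1520 km.

1520 km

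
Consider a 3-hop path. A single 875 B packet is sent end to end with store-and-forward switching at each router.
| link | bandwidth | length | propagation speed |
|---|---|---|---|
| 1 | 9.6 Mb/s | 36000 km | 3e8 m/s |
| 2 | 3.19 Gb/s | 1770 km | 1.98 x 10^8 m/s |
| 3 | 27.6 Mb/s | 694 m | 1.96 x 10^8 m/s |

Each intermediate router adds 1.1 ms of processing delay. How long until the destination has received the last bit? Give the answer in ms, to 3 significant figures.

L = 875 × 8 = 7000 bits.
Transmission delays (L/R per hop): 0.729167, 0.00219436, 0.253623 ms; sum = 0.984984 ms.
Propagation delays (d/s per hop): 120, 8.93939, 0.00354082 ms; sum = 128.943 ms.
Processing at 2 router(s): 2 × 1.1 ms = 2.2 ms.
End-to-end = 132 ms.

132 ms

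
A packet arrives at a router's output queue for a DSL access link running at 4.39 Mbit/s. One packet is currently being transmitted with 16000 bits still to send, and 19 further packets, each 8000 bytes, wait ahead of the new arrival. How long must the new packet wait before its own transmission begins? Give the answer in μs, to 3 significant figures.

281000 μs

Each queued packet: L/R = 64000/4390000 = 14578.6 μs.
19 queued → 276993 μs.
Plus remaining 16000 bits of current packet: 3644.65 μs.
Queuing delay = 281000 μs.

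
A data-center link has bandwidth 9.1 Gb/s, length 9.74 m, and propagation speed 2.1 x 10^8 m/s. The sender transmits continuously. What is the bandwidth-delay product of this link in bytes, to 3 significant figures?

Propagation delay = 9.74 / 210000000 = 4.6381e-08 s.
BDP = R × t_prop = 9100000000 × 4.6381e-08 = 422.067 bits.
In bytes: 422.067/8 = 52.8 bytes.

52.8 bytes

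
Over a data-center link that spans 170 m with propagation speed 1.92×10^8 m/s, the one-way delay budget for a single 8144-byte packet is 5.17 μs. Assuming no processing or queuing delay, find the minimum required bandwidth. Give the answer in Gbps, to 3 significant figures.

15.2 Gbps

L = 65152 bits.
Propagation delay = 170 / 192000000 = 0.885417 μs.
Transmission budget = 5.17 − 0.885417 = 4.28458 μs.
R ≥ L / t_tx = 65152 bits / 4.28458e-06 s = 15.2 Gbps.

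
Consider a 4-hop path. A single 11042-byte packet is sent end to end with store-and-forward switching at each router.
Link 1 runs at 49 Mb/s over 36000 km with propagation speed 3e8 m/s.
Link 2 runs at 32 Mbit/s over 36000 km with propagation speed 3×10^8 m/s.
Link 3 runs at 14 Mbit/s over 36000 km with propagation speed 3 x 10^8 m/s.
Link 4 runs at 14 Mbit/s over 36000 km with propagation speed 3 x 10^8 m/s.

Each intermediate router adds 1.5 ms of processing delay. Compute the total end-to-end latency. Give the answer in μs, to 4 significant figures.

L = 11042 × 8 = 88336 bits.
Transmission delays (L/R per hop): 1802.78, 2760.5, 6309.71, 6309.71 μs; sum = 17182.7 μs.
Propagation delays (d/s per hop): 120000, 120000, 120000, 120000 μs; sum = 480000 μs.
Processing at 3 router(s): 3 × 1.5 ms = 4500 μs.
End-to-end = 501700 μs.

501700 μs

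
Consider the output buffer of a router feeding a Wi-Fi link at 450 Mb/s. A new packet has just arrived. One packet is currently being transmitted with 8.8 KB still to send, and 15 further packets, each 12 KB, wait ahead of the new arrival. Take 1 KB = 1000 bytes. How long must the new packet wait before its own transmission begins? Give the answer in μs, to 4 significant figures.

3356 μs

Each queued packet: L/R = 96000/450000000 = 213.333 μs.
15 queued → 3200 μs.
Plus remaining 70400 bits of current packet: 156.444 μs.
Queuing delay = 3356 μs.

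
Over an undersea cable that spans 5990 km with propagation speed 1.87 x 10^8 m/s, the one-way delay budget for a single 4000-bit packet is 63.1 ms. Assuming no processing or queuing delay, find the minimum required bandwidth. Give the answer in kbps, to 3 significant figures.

129 kbps

Propagation delay = 5990000 / 187000000 = 32.0321 ms.
Transmission budget = 63.1 − 32.0321 = 31.0679 ms.
R ≥ L / t_tx = 4000 bits / 0.0310679 s = 129 kbps.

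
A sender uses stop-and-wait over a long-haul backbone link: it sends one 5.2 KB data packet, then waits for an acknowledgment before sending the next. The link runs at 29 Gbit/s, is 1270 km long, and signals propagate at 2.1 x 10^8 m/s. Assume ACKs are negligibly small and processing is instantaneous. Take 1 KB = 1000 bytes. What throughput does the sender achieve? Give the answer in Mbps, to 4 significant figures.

t_tx = L/R = 41600/29000000000 = 1.43448e-06 s.
t_prop = 1270000/210000000 = 0.00604762 s; RTT = 0.0120952 s.
Cycle = t_tx + RTT = 0.0120967 s.
Throughput = L / cycle = 41600 / 0.0120967 = 3.439 Mbps.

3.439 Mbps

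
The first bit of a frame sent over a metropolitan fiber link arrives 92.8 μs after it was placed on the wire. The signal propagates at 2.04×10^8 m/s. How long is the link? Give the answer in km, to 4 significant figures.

18.93 km

d = s × t_prop = 204000000 × 9.28e-05 = 18.93 km.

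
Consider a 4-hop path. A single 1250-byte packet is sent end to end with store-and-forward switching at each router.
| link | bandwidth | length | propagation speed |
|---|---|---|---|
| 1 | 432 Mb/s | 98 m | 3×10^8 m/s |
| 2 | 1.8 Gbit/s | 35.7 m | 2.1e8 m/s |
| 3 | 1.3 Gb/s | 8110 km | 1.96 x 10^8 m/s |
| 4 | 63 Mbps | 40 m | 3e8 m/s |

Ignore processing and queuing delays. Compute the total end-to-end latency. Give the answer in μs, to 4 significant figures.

L = 1250 × 8 = 10000 bits.
Transmission delays (L/R per hop): 23.1481, 5.55556, 7.69231, 158.73 μs; sum = 195.126 μs.
Propagation delays (d/s per hop): 0.326667, 0.17, 41377.6, 0.133333 μs; sum = 41378.2 μs.
End-to-end = 41570 μs.

41570 μs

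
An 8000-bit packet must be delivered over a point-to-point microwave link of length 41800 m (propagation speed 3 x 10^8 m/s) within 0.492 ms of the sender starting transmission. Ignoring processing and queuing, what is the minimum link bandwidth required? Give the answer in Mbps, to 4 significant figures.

Propagation delay = 41800 / 300000000 = 0.139333 ms.
Transmission budget = 0.492 − 0.139333 = 0.352667 ms.
R ≥ L / t_tx = 8000 bits / 0.000352667 s = 22.68 Mbps.

22.68 Mbps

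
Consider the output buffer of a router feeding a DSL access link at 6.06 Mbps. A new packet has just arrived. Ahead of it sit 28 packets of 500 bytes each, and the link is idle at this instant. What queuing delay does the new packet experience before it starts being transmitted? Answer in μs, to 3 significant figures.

18500 μs

Each queued packet: L/R = 4000/6060000 = 660.066 μs.
28 queued → 18481.8 μs.
Queuing delay = 18500 μs.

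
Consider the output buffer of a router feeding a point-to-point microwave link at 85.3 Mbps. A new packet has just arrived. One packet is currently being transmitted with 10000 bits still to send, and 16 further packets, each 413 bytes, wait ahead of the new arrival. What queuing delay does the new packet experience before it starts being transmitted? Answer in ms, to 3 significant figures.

Each queued packet: L/R = 3304/85300000 = 0.0387339 ms.
16 queued → 0.619742 ms.
Plus remaining 10000 bits of current packet: 0.117233 ms.
Queuing delay = 0.737 ms.

0.737 ms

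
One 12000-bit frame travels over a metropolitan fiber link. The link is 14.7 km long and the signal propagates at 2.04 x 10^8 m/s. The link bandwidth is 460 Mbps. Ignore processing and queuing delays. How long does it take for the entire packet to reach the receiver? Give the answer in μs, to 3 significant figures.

98.1 μs

Transmission delay = L/R = 12000 / 460000000 = 26.087 μs.
Propagation delay = d/s = 14700 m / 204000000 m/s = 72.0588 μs.
Total = 98.1 μs.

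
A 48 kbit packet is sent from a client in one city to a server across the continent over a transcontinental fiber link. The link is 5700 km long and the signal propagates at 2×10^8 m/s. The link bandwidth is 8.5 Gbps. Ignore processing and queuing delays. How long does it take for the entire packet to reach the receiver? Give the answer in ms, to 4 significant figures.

28.51 ms

L = 48000 bits.
Transmission delay = L/R = 48000 / 8500000000 = 0.00564706 ms.
Propagation delay = d/s = 5700000 m / 200000000 m/s = 28.5 ms.
Total = 28.51 ms.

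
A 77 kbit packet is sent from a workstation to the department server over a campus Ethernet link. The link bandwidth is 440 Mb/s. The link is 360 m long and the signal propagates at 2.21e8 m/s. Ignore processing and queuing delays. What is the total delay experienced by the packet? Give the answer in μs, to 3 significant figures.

L = 77000 bits.
Transmission delay = L/R = 77000 / 440000000 = 175 μs.
Propagation delay = d/s = 360 m / 221000000 m/s = 1.62896 μs.
Total = 177 μs.

177 μs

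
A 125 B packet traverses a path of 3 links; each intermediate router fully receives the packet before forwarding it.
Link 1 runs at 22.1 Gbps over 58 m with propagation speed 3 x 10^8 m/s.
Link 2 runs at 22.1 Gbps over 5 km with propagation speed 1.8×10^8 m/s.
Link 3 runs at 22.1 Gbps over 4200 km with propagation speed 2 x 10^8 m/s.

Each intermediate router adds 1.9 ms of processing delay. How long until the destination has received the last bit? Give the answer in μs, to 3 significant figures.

24800 μs

L = 125 × 8 = 1000 bits.
Transmission delay per hop = L/R = 1000/22100000000 = 0.0452489 μs; 3 hops → 0.135747 μs.
Propagation delays (d/s per hop): 0.193333, 27.7778, 21000 μs; sum = 21028 μs.
Processing at 2 router(s): 2 × 1.9 ms = 3800 μs.
End-to-end = 24800 μs.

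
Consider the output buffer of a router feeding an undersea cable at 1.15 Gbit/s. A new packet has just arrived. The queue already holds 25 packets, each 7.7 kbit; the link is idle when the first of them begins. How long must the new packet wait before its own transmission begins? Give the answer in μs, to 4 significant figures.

Each queued packet: L/R = 7700/1150000000 = 6.69565 μs.
25 queued → 167.391 μs.
Queuing delay = 167.4 μs.

167.4 μs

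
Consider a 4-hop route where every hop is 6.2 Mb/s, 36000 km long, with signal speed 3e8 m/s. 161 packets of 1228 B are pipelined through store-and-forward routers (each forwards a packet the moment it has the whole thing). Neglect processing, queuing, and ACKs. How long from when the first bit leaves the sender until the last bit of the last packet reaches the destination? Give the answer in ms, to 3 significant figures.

Per-hop transmission t_tx = L/R = 9824/6200000 = 1.58452 ms.
Per-hop propagation t_prop = 36000000/300000000 = 120 ms.
Pipeline fill: first packet needs 4·t_tx to clear all hops; remaining 160 packets each add one t_tx.
Total = (4+161-1)·t_tx + 4·t_prop = 164·1.58452 + 4·120 = 740 ms.

740 ms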